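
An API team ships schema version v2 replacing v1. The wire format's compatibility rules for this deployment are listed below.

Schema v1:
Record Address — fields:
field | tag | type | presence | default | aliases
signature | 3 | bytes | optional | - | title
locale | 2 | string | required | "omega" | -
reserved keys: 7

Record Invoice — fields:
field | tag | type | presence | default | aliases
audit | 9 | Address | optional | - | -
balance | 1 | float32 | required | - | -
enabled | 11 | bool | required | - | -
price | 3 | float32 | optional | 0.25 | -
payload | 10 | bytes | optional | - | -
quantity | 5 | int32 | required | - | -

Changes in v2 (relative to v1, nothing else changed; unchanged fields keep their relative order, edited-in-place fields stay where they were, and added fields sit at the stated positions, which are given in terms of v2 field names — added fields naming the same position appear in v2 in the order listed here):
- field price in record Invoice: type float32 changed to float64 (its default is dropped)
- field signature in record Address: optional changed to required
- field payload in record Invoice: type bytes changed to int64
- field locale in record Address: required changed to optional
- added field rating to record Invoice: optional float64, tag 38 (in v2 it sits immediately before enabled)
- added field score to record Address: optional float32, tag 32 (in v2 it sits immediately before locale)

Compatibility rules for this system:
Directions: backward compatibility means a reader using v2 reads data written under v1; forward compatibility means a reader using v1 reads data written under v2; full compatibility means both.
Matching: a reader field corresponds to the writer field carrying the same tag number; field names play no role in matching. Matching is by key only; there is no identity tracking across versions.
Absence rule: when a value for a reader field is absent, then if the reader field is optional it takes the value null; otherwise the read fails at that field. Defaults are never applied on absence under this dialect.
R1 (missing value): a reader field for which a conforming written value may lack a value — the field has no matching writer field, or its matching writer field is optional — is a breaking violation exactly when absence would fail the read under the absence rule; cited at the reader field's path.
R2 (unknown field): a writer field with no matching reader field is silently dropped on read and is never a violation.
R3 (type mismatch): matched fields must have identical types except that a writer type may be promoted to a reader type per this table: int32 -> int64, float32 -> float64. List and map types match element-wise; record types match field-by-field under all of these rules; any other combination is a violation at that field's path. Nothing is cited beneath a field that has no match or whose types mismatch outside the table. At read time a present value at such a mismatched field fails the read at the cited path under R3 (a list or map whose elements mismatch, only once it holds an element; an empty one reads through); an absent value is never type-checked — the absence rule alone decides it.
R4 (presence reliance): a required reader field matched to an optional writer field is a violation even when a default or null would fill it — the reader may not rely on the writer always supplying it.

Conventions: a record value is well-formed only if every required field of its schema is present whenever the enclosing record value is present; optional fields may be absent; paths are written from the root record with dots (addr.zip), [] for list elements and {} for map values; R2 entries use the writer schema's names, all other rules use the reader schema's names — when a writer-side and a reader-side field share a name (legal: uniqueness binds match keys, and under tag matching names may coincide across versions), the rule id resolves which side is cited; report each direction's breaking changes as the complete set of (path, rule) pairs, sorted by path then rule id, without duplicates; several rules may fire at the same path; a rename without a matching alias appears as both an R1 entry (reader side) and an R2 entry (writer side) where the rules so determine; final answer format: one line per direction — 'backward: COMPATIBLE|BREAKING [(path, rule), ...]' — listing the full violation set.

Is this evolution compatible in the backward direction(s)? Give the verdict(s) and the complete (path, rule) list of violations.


arrows below run writer -> reader for Invoice
backward on Invoice — v2 reading data written by v1:
  audit <- audit (Address -> Address, writer optional)
  balance <- balance (float32 -> float32, writer required)
  rating: no writer match
  enabled <- enabled (bool -> bool, writer required)
  price <- price (float32 -> float64, writer optional)
  payload <- payload (bytes -> int64, writer optional)
  quantity <- quantity (int32 -> int32, writer required)
  audit.signature <- audit.signature (bytes -> bytes, writer optional)
  audit.score: no writer match
  audit.locale <- audit.locale (string -> string, writer required)
  rule R1 violated at audit.signature
  rule R4 violated at audit.signature
  rule R3 violated at payload
  => 3 violation(s): backward is BREAKING for Invoice
the other Invoice changes do not affect what is asked:
  field price in record Invoice: type float32 changed to float64 (its default is dropped) -> its effect on Invoice is confined to the forward direction, not asked
  field locale in record Address: required changed to optional -> its effect on Invoice is confined to the forward direction, not asked
  added field rating to record Invoice: optional float64, tag 38 (in v2 it sits immediately before enabled) -> fires no rule on Invoice, leaving the asked answer as it is
  added field score to record Address: optional float32, tag 32 (in v2 it sits immediately before locale) -> fires no rule on Invoice, leaving the asked answer as it is

backward: BREAKING [(audit.signature, R1), (audit.signature, R4), (payload, R3)]


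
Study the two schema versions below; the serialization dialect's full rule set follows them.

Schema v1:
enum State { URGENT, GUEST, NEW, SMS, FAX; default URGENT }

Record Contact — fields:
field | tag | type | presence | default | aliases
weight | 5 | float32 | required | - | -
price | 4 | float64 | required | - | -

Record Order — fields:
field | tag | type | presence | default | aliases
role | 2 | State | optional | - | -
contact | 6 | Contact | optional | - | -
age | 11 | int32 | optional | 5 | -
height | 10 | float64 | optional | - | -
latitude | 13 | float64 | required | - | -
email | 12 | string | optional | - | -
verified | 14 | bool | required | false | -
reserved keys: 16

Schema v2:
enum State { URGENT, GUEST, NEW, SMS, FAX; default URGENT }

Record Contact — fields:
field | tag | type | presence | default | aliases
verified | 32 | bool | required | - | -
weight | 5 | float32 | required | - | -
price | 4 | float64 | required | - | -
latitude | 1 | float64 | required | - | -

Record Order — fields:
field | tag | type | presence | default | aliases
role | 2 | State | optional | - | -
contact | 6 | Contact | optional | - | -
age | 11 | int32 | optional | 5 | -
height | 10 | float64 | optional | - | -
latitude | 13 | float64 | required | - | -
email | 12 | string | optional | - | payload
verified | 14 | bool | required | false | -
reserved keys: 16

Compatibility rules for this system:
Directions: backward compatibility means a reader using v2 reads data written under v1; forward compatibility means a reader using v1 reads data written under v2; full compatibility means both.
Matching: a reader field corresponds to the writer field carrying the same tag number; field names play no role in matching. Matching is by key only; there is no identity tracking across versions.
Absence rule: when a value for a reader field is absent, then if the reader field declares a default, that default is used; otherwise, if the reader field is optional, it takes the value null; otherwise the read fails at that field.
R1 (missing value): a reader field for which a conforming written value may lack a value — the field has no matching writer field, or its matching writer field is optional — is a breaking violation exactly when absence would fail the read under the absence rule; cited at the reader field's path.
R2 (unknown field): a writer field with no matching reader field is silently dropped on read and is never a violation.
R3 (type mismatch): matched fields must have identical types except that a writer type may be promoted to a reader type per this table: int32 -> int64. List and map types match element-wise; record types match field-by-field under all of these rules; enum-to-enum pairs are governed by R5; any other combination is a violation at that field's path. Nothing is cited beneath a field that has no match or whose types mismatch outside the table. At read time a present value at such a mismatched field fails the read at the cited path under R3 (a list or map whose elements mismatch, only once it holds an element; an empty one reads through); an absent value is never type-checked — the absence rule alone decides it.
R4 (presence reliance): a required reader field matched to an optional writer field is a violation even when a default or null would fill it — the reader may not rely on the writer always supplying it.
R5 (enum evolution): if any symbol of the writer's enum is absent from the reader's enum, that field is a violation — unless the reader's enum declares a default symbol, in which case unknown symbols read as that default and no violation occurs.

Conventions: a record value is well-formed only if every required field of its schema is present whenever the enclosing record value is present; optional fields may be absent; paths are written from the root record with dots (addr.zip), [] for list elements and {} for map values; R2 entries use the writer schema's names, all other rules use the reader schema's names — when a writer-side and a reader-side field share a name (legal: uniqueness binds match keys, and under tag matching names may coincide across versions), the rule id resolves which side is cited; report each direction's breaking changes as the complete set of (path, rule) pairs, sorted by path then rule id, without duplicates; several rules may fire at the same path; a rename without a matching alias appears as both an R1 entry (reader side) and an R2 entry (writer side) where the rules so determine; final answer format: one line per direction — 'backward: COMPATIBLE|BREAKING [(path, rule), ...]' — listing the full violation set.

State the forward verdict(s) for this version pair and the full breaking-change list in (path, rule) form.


in Order below, arrows point writer -> reader
checking forward for Order: reader v1 against writer v2:
  writer optional, State -> State: reader role maps from writer role
  writer optional, Contact -> Contact: reader contact maps from writer contact
  writer optional, int32 -> int32: reader age maps from writer age
  writer optional, float64 -> float64: reader height maps from writer height
  writer required, float64 -> float64: reader latitude maps from writer latitude
  writer optional, string -> string: reader email maps from writer email
  writer required, bool -> bool: reader verified maps from writer verified
  writer required, float32 -> float32: reader contact.weight maps from writer contact.weight
  writer required, float64 -> float64: reader contact.price maps from writer contact.price
  leftover writer field: contact.verified
  leftover writer field: contact.latitude
  => no violations; forward on Order: COMPATIBLE
the other Order changes do not affect what is asked:
  added field latitude to record Contact: required float64, tag 1 (in v2 it sits last) -> affects backward compatibility only, which is not asked
  added field verified to record Contact: required bool, tag 32 (in v2 it sits immediately before weight) -> affects backward compatibility only, which is not asked

forward: COMPATIBLE []


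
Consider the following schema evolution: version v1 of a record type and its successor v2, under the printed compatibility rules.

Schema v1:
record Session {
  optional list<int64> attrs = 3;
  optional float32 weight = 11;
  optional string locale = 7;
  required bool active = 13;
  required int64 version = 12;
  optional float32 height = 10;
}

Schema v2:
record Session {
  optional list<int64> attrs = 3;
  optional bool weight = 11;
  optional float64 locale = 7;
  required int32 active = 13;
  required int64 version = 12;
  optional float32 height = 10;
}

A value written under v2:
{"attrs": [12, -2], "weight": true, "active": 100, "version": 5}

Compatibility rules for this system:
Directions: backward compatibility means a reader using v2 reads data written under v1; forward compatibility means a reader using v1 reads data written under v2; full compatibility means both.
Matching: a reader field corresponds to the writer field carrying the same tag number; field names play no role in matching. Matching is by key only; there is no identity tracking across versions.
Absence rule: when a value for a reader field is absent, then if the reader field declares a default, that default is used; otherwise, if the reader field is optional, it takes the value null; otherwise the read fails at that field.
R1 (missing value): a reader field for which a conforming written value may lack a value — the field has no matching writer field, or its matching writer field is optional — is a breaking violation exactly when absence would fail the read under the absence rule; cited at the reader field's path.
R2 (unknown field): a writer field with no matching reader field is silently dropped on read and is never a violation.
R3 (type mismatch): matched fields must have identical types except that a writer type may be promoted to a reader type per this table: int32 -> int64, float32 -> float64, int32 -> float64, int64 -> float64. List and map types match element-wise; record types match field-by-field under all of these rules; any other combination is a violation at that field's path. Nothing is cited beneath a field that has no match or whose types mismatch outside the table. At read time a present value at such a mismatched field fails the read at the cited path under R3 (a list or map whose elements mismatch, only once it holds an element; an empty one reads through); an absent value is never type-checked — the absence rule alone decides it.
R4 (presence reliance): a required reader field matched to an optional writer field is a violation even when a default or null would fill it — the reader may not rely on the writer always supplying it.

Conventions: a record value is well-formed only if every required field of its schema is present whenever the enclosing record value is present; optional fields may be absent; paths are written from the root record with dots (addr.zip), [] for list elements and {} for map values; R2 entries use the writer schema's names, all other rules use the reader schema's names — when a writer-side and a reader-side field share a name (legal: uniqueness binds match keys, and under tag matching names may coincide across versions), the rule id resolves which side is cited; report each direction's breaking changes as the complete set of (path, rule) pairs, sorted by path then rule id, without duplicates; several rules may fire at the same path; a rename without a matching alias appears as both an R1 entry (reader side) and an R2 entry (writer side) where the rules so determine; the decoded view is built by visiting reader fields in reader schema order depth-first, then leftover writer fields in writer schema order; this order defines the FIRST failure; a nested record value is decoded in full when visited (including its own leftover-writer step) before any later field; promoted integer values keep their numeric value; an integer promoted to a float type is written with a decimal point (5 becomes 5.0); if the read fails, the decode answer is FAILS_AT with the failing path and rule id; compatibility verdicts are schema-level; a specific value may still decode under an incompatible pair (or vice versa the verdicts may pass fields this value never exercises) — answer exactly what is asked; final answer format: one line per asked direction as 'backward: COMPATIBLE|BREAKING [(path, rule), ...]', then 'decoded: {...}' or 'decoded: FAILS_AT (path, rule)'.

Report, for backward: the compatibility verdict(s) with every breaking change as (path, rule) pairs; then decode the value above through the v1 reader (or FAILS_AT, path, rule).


the writer's type comes first in each Session pair
backward pass over Session, reader schema v2, writer schema v1:
  list<int64> -> list<int64>, writer optional: attrs aligns to attrs
  float32 -> bool, writer optional: weight aligns to weight
  string -> float64, writer optional: locale aligns to locale
  bool -> int32, writer required: active aligns to active
  int64 -> int64, writer required: version aligns to version
  float32 -> float32, writer optional: height aligns to height
  breaking: (active, R3)
  breaking: (locale, R3)
  breaking: (weight, R3)
  => backward verdict for Session: BREAKING, 3 violation(s)
decode (reader v1):
  attrs := [12, -2]
  read fails at weight under R3
  => FAILS_AT (weight, R3)

backward: BREAKING [(active, R3), (locale, R3), (weight, R3)]; decoded: FAILS_AT (weight, R3)


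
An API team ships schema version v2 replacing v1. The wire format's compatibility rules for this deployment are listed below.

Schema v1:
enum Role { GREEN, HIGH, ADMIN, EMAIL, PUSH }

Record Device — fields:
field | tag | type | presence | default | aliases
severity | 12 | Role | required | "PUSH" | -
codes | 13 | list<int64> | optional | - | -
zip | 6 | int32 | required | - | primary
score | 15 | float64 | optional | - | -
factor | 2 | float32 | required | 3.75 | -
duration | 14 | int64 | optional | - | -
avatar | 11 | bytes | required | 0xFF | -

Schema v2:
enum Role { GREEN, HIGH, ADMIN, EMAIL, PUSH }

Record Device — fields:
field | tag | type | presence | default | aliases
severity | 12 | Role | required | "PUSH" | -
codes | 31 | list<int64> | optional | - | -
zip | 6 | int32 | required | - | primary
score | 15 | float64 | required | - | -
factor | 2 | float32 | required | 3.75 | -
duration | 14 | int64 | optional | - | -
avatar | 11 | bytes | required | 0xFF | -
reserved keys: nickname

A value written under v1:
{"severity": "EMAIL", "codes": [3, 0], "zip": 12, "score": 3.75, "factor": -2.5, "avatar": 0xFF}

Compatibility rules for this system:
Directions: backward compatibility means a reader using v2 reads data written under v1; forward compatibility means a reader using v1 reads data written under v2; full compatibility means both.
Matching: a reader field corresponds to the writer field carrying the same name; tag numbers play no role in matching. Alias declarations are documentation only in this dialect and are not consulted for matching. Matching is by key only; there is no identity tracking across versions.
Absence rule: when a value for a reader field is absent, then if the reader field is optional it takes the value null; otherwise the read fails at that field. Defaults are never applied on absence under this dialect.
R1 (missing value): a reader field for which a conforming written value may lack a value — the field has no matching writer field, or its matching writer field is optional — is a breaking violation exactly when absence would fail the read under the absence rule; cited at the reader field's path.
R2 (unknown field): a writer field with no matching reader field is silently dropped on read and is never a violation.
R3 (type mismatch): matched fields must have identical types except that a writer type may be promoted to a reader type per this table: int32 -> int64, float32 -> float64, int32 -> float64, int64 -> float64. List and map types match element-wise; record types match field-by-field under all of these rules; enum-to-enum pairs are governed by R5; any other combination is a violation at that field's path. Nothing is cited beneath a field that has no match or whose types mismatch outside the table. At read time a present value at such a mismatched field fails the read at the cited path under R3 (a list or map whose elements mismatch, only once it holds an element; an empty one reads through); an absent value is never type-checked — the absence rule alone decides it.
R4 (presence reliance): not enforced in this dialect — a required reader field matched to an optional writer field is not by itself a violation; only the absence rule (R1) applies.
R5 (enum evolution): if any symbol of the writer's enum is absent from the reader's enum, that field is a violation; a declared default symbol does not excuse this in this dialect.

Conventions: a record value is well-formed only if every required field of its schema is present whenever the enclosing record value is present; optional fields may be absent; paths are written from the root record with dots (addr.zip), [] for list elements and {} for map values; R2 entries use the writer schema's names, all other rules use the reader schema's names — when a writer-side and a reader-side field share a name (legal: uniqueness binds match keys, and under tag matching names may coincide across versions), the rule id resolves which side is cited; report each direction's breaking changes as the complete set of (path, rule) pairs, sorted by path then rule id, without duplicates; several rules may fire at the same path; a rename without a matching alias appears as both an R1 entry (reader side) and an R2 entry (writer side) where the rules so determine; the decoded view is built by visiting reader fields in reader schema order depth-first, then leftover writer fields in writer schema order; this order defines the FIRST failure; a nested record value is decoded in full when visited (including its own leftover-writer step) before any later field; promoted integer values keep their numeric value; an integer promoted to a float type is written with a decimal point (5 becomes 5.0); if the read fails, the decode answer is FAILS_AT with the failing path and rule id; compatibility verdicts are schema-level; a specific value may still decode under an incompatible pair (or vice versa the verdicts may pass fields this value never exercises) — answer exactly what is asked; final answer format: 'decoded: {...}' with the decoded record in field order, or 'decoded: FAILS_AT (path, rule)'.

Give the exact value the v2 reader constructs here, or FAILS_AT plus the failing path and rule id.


decoded: {"severity": "EMAIL", "codes": [3, 0], "zip": 12, "score": 3.75, "factor": -2.5, "duration": null, "avatar": 0xFF}

the writer's type comes first in each Device pair
migrating the Device value to v2:
  severity := "EMAIL"
  codes := [3, 0]
  zip := 12
  score := 3.75
  factor := -2.5
  duration := null (not supplied -> null)
  avatar := 0xFF
  => decoded: {"severity": "EMAIL", "codes": [3, 0], "zip": 12, "score": 3.75, "factor": -2.5, "duration": null, "avatar": 0xFF}
the other Device changes do not affect what is asked:
  field score in record Device: optional changed to required -> matters for Device compatibility verdicts, not for this value's decode
  field codes in record Device: tag 13 changed to 31 -> no rule fires on it and the decoded Device view is identical with or without it


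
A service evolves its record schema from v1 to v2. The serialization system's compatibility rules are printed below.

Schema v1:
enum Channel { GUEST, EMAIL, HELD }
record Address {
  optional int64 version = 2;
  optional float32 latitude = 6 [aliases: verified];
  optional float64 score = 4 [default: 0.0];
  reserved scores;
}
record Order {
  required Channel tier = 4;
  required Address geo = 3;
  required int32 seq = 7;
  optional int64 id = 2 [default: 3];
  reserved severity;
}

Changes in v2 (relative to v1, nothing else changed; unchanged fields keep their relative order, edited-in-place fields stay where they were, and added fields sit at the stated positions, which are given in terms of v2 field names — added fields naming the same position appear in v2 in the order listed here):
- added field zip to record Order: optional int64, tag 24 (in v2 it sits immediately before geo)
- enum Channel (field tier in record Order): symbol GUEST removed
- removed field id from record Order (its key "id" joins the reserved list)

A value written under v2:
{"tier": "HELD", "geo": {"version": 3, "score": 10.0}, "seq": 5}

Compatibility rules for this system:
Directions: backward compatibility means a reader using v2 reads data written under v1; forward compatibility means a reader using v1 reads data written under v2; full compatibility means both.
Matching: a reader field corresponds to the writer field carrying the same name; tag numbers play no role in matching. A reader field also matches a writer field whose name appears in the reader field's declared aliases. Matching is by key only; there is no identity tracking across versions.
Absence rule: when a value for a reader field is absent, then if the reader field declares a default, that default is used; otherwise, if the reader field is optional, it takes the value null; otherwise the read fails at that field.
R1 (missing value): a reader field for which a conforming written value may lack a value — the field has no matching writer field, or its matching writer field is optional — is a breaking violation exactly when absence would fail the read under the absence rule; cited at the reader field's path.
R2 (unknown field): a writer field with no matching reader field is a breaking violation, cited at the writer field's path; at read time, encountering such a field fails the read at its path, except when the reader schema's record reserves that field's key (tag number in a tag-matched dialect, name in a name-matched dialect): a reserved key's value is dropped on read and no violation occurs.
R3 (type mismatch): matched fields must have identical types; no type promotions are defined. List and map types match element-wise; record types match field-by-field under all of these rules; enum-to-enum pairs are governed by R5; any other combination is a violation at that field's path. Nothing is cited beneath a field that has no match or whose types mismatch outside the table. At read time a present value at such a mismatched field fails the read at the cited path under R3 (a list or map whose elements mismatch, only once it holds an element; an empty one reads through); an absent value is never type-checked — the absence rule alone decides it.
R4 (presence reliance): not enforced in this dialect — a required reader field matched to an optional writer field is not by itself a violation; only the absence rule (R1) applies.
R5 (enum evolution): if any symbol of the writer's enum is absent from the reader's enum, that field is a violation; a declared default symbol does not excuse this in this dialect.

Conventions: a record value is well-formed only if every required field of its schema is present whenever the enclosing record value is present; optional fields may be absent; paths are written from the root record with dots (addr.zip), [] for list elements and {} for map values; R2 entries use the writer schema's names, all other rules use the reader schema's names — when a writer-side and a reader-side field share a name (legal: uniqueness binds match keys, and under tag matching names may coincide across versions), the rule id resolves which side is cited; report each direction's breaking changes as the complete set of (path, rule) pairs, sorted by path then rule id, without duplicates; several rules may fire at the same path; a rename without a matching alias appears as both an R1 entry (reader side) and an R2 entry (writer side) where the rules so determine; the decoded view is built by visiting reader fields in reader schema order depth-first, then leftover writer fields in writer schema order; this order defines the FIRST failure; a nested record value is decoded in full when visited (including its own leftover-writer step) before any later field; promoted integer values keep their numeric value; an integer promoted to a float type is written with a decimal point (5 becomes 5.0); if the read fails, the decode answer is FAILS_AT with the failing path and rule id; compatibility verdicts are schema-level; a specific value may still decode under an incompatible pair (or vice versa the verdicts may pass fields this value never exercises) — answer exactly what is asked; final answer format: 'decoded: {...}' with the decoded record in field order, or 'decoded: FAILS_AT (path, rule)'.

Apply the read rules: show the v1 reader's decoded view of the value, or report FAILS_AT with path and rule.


each type pair in Order: writer, then reader
migrating the Order value to v1:
  tier := "HELD"
  geo.version := 3
  geo.latitude := null (not supplied -> null)
  geo.score := 10.0
  seq := 5
  id := 3 (no value, default fills)
  => decoded: {"tier": "HELD", "geo": {"version": 3, "latitude": null, "score": 10.0}, "seq": 5, "id": 3}
ruling out the remaining Order differences:
  added field zip to record Order: optional int64, tag 24 (in v2 it sits immediately before geo) -> changes Order's schema-level verdicts only — the decode of this value is the same
  enum Channel (field tier in record Order): symbol GUEST removed -> changes Order's schema-level verdicts only — the decode of this value is the same
  removed field id from record Order (its key "id" joins the reserved list) -> no rule fires on it and the decoded Order view is identical with or without it

decoded: {"tier": "HELD", "geo": {"version": 3, "latitude": null, "score": 10.0}, "seq": 5, "id": 3}


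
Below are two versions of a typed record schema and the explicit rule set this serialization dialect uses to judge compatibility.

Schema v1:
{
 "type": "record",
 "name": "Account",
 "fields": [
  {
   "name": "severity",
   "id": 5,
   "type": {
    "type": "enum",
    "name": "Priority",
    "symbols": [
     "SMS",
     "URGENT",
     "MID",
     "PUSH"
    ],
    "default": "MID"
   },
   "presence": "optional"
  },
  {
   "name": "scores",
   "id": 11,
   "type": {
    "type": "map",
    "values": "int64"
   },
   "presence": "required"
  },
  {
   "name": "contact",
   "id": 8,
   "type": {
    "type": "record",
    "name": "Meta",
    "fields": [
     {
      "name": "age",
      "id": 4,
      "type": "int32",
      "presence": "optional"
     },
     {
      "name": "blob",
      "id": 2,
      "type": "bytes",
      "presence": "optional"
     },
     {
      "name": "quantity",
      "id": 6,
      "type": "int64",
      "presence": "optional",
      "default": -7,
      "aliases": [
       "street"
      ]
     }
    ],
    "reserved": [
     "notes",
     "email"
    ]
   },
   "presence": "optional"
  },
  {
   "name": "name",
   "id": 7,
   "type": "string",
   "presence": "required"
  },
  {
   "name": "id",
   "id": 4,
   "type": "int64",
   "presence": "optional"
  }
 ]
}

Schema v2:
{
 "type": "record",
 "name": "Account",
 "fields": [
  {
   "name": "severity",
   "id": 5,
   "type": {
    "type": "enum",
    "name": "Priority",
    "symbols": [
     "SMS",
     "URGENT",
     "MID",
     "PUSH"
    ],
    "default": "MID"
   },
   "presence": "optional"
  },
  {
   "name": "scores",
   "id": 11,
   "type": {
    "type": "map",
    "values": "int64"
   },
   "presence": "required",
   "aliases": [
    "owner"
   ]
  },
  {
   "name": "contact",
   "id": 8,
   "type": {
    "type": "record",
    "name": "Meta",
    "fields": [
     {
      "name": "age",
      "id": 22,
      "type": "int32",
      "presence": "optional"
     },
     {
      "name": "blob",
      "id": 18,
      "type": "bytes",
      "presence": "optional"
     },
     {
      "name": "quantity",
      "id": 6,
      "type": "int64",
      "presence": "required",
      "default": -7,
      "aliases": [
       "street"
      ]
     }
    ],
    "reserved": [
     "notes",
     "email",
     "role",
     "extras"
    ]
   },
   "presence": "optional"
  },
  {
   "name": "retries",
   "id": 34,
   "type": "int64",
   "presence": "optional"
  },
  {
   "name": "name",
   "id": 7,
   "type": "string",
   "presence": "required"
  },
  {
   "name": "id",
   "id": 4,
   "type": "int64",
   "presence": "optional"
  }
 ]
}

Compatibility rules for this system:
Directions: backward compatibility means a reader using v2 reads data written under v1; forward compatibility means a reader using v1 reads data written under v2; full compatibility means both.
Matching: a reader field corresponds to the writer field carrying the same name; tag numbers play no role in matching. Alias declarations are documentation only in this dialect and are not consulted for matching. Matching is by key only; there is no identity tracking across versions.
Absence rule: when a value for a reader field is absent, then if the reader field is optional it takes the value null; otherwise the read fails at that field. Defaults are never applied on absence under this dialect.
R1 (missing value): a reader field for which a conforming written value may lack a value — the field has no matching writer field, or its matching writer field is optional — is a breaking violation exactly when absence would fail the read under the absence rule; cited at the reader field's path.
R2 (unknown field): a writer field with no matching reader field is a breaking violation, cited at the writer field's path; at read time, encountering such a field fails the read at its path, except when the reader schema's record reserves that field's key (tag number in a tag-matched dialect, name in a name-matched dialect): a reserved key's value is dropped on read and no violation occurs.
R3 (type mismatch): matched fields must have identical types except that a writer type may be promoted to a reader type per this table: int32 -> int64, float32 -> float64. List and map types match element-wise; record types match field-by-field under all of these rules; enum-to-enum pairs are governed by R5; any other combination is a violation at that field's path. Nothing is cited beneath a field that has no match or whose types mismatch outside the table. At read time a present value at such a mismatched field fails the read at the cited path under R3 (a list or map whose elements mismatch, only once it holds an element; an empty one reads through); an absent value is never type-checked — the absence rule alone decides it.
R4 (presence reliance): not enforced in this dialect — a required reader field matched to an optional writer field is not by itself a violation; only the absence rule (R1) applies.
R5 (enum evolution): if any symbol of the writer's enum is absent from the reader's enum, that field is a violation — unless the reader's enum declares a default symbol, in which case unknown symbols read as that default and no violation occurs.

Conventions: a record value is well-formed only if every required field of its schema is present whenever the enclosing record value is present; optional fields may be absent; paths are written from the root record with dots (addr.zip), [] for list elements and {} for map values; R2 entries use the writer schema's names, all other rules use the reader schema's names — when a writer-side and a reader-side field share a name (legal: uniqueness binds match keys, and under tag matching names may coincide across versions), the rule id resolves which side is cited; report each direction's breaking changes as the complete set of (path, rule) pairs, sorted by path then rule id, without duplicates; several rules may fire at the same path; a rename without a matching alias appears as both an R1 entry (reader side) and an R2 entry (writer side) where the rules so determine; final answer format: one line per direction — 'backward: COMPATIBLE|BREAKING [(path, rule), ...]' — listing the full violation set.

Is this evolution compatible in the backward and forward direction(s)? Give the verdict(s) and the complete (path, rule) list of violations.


arrows below run writer -> reader for Account
backward pass over Account, reader schema v2, writer schema v1:
  severity <- severity (Priority -> Priority, writer optional)
  scores <- scores (map<string, int64> -> map<string, int64>, writer required)
  contact <- contact (Meta -> Meta, writer optional)
  retries: no writer-side match
  name <- name (string -> string, writer required)
  id <- id (int64 -> int64, writer optional)
  contact.age <- contact.age (int32 -> int32, writer optional)
  contact.blob <- contact.blob (bytes -> bytes, writer optional)
  contact.quantity <- contact.quantity (int64 -> int64, writer optional)
  R1 fires at contact.quantity
  => 1 violation(s): backward is BREAKING for Account
forward pass over Account, reader schema v1, writer schema v2:
  severity <- severity (Priority -> Priority, writer optional)
  scores <- scores (map<string, int64> -> map<string, int64>, writer required)
  contact <- contact (Meta -> Meta, writer optional)
  name <- name (string -> string, writer required)
  id <- id (int64 -> int64, writer optional)
  writer retries: unknown to reader
  contact.age <- contact.age (int32 -> int32, writer optional)
  contact.blob <- contact.blob (bytes -> bytes, writer optional)
  contact.quantity <- contact.quantity (int64 -> int64, writer required)
  R2 fires at retries
  => 1 violation(s): forward is BREAKING for Account

backward: BREAKING [(contact.quantity, R1)]; forward: BREAKING [(retries, R2)]


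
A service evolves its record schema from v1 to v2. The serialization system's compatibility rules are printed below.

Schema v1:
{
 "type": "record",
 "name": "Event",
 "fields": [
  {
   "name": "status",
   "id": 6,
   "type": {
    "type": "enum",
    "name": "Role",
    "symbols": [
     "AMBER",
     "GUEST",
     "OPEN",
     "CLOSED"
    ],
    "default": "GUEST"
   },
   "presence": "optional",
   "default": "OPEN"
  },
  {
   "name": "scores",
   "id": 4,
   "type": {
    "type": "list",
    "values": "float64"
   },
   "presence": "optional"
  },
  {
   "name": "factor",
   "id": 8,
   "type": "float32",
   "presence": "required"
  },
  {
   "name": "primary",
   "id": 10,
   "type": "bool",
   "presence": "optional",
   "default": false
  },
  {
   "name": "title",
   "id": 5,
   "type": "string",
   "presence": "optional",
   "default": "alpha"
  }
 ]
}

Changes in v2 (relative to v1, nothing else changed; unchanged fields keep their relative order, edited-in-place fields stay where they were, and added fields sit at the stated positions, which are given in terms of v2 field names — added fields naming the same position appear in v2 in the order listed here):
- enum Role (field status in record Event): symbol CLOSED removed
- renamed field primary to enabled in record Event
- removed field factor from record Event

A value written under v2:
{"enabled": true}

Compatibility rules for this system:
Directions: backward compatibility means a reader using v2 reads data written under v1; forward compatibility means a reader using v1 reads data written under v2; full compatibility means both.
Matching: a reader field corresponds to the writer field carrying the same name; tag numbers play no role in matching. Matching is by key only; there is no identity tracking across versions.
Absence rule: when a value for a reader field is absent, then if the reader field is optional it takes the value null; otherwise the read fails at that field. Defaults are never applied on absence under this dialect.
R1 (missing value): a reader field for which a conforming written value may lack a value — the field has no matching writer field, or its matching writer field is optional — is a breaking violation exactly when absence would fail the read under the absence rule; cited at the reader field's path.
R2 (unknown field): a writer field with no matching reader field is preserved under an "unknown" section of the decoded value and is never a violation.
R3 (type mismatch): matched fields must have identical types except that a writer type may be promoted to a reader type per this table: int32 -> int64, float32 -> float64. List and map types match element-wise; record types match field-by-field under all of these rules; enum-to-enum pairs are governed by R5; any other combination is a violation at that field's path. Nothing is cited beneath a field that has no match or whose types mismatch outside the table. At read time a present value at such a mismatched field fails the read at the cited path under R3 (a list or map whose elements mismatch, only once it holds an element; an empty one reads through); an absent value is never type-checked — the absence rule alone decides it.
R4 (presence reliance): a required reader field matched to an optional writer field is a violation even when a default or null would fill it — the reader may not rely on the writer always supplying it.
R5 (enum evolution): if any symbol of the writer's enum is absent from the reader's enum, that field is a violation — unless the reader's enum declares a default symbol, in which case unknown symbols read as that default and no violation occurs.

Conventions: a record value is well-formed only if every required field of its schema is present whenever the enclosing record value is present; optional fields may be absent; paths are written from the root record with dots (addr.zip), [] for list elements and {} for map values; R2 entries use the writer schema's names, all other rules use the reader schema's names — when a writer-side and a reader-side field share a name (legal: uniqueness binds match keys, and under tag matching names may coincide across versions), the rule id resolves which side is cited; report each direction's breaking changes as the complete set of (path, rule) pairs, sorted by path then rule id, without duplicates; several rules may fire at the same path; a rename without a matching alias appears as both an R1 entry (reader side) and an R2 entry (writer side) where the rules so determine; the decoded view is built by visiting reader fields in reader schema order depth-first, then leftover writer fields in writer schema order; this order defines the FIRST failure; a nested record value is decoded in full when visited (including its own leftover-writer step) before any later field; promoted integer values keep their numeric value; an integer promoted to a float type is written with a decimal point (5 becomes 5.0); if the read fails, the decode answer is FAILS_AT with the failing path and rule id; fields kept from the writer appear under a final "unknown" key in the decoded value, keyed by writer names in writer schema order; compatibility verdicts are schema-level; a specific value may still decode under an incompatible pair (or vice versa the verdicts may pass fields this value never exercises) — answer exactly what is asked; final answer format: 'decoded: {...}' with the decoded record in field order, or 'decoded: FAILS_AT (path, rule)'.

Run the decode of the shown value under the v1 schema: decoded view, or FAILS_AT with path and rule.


the writer's type comes first in each Event pair
decoding the Event value with the v1 reader:
  status := null (absent, optional -> null)
  scores := null (absent, optional -> null)
  read fails at factor under R1 (no fill)
  => FAILS_AT (factor, R1)
ruling out the remaining Event differences:
  enum Role (field status in record Event): symbol CLOSED removed -> inert under this dialect — no rule fires on Event and the result does not move
  renamed field primary to enabled in record Event -> inert under this dialect — no rule fires on Event and the result does not move

decoded: FAILS_AT (factor, R1)
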